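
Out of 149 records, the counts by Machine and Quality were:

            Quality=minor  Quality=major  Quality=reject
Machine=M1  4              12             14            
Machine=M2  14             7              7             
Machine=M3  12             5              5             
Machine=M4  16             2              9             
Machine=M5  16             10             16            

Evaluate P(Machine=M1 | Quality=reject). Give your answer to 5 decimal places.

0.27451

Total with Quality=reject: 14 + 7 + 5 + 9 + 16 = 51.
P(Machine=M1 | Quality=reject) = 14/51 = 0.27451.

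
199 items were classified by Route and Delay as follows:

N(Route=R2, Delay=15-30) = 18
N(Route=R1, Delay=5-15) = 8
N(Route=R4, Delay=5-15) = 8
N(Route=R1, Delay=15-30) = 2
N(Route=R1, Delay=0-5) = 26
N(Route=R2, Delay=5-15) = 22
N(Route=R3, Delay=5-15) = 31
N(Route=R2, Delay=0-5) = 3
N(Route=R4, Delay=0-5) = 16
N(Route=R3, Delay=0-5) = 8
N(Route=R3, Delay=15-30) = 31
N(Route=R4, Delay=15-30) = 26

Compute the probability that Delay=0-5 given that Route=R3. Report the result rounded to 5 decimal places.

Total with Route=R3: 8 + 31 + 31 = 70.
P(Delay=0-5 | Route=R3) = 8/70 = 0.11429.

0.11429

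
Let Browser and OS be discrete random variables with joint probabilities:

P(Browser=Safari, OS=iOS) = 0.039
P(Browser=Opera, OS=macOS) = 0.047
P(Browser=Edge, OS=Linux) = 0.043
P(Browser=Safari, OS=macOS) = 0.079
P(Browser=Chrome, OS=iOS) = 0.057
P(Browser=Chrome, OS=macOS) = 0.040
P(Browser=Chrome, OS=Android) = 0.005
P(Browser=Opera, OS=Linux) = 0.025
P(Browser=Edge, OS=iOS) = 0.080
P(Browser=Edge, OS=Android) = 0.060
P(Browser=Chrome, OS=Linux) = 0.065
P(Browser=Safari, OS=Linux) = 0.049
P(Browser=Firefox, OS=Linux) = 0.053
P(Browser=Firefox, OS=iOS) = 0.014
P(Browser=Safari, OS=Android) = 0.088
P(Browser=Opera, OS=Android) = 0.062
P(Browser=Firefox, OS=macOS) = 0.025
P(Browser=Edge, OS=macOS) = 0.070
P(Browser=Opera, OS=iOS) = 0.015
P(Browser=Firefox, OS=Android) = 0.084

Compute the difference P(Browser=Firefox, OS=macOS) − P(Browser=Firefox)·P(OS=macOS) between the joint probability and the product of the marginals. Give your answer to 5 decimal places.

P(Browser=Firefox) = 0.025 + 0.053 + 0.014 + 0.084 = 0.176.
P(OS=macOS) = 0.040 + 0.025 + 0.079 + 0.070 + 0.047 = 0.261.
P(Browser=Firefox, OS=macOS) − P(Browser=Firefox)P(OS=macOS) = 0.025 − 0.176×0.261 = -0.02094.

-0.02094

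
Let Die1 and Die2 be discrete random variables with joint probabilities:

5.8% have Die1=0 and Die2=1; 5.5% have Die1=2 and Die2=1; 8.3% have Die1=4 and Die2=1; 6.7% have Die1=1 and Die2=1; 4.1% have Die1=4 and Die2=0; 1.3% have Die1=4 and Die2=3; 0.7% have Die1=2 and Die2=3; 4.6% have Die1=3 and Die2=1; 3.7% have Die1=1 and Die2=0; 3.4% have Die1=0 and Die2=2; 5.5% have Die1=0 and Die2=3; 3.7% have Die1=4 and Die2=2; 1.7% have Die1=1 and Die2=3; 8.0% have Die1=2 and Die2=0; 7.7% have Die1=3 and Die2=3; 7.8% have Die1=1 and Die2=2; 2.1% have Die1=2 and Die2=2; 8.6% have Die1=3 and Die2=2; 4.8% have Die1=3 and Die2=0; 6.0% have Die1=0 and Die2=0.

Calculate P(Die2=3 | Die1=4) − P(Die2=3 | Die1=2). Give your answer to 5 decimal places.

P(Die1=4) = 0.041 + 0.083 + 0.037 + 0.013 = 0.174; P(Die2=3 | Die1=4) = 0.013/0.174 = 0.074713.
P(Die1=2) = 0.080 + 0.055 + 0.021 + 0.007 = 0.163; P(Die2=3 | Die1=2) = 0.007/0.163 = 0.042945.
Difference = 0.03177.

0.03177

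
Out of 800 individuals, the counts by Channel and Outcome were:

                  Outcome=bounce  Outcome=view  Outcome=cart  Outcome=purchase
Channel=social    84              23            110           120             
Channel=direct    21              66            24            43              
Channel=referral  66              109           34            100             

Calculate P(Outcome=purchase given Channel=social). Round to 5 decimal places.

0.35608

Total with Channel=social: 84 + 23 + 110 + 120 = 337.
P(Outcome=purchase | Channel=social) = 120/337 = 0.35608.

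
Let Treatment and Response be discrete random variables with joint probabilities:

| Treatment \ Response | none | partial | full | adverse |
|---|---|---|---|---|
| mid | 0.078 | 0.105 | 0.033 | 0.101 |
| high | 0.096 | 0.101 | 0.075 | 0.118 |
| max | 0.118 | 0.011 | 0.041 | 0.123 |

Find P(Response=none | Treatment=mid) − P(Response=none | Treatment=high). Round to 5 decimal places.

P(Treatment=mid) = 0.078 + 0.105 + 0.033 + 0.101 = 0.317; P(Response=none | Treatment=mid) = 0.078/0.317 = 0.246057.
P(Treatment=high) = 0.096 + 0.101 + 0.075 + 0.118 = 0.390; P(Response=none | Treatment=high) = 0.096/0.390 = 0.246154.
Difference = -0.00010.

-0.00010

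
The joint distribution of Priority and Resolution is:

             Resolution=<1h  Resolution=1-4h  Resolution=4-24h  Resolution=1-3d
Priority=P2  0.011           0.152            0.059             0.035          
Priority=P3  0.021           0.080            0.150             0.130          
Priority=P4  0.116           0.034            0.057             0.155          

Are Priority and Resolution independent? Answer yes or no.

no

P(Priority=P2) = 0.257 and P(Resolution=1-4h) = 0.266, so their product is 0.06836, but P(Priority=P2, Resolution=1-4h) = 0.152. Since these differ, Priority and Resolution are not independent.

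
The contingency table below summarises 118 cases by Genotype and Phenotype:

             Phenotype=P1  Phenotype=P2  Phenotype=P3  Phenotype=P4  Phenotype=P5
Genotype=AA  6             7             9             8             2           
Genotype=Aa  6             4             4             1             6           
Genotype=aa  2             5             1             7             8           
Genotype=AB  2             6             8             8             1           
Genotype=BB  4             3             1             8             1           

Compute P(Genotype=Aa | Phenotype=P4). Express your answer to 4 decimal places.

Total with Phenotype=P4: 8 + 1 + 7 + 8 + 8 = 32.
P(Genotype=Aa | Phenotype=P4) = 1/32 = 0.0313.

0.0313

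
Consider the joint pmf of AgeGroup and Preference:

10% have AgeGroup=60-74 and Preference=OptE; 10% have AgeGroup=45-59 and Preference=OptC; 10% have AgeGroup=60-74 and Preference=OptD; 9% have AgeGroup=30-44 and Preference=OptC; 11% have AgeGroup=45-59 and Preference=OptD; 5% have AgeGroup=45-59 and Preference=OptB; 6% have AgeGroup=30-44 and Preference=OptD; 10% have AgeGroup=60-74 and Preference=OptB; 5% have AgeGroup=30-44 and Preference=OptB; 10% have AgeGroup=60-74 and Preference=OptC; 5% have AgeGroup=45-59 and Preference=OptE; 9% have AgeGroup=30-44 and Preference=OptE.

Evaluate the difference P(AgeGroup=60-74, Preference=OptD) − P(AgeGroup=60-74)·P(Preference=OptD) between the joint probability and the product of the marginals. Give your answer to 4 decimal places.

-0.0080

P(AgeGroup=60-74) = 0.10 + 0.10 + 0.10 + 0.10 = 0.40.
P(Preference=OptD) = 0.06 + 0.11 + 0.10 = 0.27.
P(AgeGroup=60-74, Preference=OptD) − P(AgeGroup=60-74)P(Preference=OptD) = 0.10 − 0.40×0.27 = -0.0080.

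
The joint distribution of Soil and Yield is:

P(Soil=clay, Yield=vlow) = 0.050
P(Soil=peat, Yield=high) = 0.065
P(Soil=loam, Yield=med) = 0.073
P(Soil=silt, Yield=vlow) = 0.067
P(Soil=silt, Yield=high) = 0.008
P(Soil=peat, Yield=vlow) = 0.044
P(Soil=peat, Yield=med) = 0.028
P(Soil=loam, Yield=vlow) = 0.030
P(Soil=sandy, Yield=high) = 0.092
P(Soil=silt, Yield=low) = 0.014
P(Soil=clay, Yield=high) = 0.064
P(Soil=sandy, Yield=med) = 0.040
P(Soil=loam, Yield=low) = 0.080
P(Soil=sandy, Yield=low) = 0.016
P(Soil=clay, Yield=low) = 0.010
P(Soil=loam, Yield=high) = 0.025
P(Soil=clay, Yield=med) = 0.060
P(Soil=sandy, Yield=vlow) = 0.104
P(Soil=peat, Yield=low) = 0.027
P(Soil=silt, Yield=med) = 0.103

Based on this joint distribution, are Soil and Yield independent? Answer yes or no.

no

P(Soil=loam) = 0.208 and P(Yield=low) = 0.147, so their product is 0.03058, but P(Soil=loam, Yield=low) = 0.080. Since these differ, Soil and Yield are not independent.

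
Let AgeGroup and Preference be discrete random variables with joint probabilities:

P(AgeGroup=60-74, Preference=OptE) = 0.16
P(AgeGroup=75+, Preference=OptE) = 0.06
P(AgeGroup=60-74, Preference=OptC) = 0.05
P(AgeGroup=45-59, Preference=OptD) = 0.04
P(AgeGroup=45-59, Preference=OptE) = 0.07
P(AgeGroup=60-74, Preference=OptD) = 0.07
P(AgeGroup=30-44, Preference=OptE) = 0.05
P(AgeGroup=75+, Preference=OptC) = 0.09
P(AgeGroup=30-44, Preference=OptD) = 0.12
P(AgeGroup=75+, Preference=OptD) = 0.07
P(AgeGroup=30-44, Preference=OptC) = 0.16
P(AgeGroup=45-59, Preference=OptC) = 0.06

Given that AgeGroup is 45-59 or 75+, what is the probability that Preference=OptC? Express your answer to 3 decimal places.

P(AgeGroup=45-59) = 0.06 + 0.04 + 0.07 = 0.17.
P(AgeGroup=75+) = 0.09 + 0.07 + 0.06 = 0.22.
P(AgeGroup ∈ {45-59, 75+}) = 0.17 + 0.22 = 0.39; P(Preference=OptC, AgeGroup ∈ {45-59, 75+}) = 0.06 + 0.09 = 0.15.
P(Preference=OptC | AgeGroup ∈ {45-59, 75+}) = 0.15/0.39 = 0.385.

0.385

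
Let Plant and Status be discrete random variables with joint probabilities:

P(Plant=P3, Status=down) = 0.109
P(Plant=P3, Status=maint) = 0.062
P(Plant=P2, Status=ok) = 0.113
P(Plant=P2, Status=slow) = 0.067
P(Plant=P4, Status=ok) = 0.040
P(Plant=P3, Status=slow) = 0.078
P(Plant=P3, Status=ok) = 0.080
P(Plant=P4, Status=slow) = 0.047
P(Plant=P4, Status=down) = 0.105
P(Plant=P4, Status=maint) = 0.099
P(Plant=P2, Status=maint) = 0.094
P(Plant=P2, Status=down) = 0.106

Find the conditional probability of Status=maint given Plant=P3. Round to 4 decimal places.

0.1884

P(Plant=P3) = 0.080 + 0.078 + 0.109 + 0.062 = 0.329.
P(Status=maint | Plant=P3) = 0.062/0.329 = 0.1884.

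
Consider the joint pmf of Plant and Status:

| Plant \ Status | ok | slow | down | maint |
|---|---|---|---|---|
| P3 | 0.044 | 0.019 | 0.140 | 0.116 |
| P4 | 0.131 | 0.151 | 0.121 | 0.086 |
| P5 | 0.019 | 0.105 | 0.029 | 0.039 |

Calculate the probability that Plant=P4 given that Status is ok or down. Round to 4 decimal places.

0.5207

P(Status=ok) = 0.044 + 0.131 + 0.019 = 0.194.
P(Status=down) = 0.140 + 0.121 + 0.029 = 0.290.
P(Status ∈ {ok, down}) = 0.194 + 0.290 = 0.484; P(Plant=P4, Status ∈ {ok, down}) = 0.131 + 0.121 = 0.252.
P(Plant=P4 | Status ∈ {ok, down}) = 0.252/0.484 = 0.5207.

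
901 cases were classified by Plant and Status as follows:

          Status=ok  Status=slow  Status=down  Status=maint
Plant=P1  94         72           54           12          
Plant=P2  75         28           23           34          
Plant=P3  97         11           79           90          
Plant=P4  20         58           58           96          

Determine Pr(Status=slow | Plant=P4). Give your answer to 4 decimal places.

0.2500

Total with Plant=P4: 20 + 58 + 58 + 96 = 232.
P(Status=slow | Plant=P4) = 58/232 = 0.2500.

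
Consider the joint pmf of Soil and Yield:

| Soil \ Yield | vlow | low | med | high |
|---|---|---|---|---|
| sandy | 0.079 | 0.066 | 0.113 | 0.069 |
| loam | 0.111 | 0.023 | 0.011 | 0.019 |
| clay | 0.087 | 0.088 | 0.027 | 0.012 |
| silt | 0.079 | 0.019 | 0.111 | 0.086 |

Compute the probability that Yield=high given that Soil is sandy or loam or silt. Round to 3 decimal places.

0.221

P(Soil=sandy) = 0.079 + 0.066 + 0.113 + 0.069 = 0.327.
P(Soil=loam) = 0.111 + 0.023 + 0.011 + 0.019 = 0.164.
P(Soil=silt) = 0.079 + 0.019 + 0.111 + 0.086 = 0.295.
P(Soil ∈ {sandy, loam, silt}) = 0.327 + 0.164 + 0.295 = 0.786; P(Yield=high, Soil ∈ {sandy, loam, silt}) = 0.069 + 0.019 + 0.086 = 0.174.
P(Yield=high | Soil ∈ {sandy, loam, silt}) = 0.174/0.786 = 0.221.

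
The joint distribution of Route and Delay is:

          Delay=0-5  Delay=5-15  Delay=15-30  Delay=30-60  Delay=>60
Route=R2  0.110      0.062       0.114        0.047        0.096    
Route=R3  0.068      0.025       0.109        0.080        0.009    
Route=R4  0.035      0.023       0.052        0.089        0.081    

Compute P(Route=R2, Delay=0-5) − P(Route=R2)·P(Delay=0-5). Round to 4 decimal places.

P(Route=R2) = 0.110 + 0.062 + 0.114 + 0.047 + 0.096 = 0.429.
P(Delay=0-5) = 0.110 + 0.068 + 0.035 = 0.213.
P(Route=R2, Delay=0-5) − P(Route=R2)P(Delay=0-5) = 0.110 − 0.429×0.213 = 0.0186.

0.0186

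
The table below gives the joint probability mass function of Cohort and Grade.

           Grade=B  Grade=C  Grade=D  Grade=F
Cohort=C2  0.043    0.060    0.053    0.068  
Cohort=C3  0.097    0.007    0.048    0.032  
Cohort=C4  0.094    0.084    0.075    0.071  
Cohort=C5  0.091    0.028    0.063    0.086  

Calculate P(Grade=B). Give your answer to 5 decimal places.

0.32500

P(Grade=B) = 0.043 + 0.097 + 0.094 + 0.091 = 0.325.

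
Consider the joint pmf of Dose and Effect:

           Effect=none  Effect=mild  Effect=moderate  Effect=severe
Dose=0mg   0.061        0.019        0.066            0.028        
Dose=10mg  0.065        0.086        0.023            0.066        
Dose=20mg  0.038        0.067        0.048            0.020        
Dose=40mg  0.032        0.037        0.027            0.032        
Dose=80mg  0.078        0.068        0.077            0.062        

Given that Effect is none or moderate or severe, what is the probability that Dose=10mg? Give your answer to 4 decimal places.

P(Effect=none) = 0.061 + 0.065 + 0.038 + 0.032 + 0.078 = 0.274.
P(Effect=moderate) = 0.066 + 0.023 + 0.048 + 0.027 + 0.077 = 0.241.
P(Effect=severe) = 0.028 + 0.066 + 0.020 + 0.032 + 0.062 = 0.208.
P(Effect ∈ {none, moderate, severe}) = 0.274 + 0.241 + 0.208 = 0.723; P(Dose=10mg, Effect ∈ {none, moderate, severe}) = 0.065 + 0.023 + 0.066 = 0.154.
P(Dose=10mg | Effect ∈ {none, moderate, severe}) = 0.154/0.723 = 0.2130.

0.2130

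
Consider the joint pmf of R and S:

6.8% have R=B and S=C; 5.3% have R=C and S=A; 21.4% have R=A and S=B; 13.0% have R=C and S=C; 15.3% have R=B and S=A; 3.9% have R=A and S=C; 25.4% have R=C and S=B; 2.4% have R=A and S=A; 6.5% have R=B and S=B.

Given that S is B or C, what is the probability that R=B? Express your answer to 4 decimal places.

0.1727

P(S=B) = 0.214 + 0.065 + 0.254 = 0.533.
P(S=C) = 0.039 + 0.068 + 0.130 = 0.237.
P(S ∈ {B, C}) = 0.533 + 0.237 = 0.770; P(R=B, S ∈ {B, C}) = 0.065 + 0.068 = 0.133.
P(R=B | S ∈ {B, C}) = 0.133/0.770 = 0.1727.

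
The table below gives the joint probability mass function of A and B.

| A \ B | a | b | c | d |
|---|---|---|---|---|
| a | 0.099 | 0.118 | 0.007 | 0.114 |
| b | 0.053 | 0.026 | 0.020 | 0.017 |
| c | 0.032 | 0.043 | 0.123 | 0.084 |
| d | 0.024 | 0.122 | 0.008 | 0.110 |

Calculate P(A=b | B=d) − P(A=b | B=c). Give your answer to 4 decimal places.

P(B=d) = 0.114 + 0.017 + 0.084 + 0.110 = 0.325; P(A=b | B=d) = 0.017/0.325 = 0.05231.
P(B=c) = 0.007 + 0.020 + 0.123 + 0.008 = 0.158; P(A=b | B=c) = 0.020/0.158 = 0.12658.
Difference = -0.0743.

-0.0743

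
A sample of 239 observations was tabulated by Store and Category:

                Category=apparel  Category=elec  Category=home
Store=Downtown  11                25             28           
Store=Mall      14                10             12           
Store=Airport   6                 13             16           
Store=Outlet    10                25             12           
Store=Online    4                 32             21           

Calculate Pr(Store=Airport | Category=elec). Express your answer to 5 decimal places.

0.12381

Total with Category=elec: 25 + 10 + 13 + 25 + 32 = 105.
P(Store=Airport | Category=elec) = 13/105 = 0.12381.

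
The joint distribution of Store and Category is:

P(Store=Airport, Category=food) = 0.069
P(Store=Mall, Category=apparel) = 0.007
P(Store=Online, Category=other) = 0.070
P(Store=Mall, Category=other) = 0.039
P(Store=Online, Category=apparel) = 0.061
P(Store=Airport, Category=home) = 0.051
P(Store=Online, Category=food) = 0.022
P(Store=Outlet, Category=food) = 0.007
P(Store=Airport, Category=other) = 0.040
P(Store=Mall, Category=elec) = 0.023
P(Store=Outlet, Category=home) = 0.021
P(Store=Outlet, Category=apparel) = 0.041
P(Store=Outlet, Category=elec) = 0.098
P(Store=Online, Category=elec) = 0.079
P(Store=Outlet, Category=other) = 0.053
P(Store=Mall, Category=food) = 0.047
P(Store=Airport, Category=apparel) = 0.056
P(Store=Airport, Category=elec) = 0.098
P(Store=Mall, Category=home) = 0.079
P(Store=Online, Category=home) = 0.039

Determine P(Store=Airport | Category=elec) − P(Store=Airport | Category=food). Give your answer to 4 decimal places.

-0.1470

P(Category=elec) = 0.023 + 0.098 + 0.098 + 0.079 = 0.298; P(Store=Airport | Category=elec) = 0.098/0.298 = 0.32886.
P(Category=food) = 0.047 + 0.069 + 0.007 + 0.022 = 0.145; P(Store=Airport | Category=food) = 0.069/0.145 = 0.47586.
Difference = -0.1470.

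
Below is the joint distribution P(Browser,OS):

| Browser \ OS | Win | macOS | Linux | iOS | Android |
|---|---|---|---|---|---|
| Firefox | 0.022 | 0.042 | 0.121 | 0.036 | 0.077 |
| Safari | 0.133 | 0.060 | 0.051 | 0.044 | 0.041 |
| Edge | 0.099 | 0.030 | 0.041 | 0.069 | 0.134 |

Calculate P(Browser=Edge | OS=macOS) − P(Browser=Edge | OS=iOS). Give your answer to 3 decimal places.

-0.236

P(OS=macOS) = 0.042 + 0.060 + 0.030 = 0.132; P(Browser=Edge | OS=macOS) = 0.030/0.132 = 0.2273.
P(OS=iOS) = 0.036 + 0.044 + 0.069 = 0.149; P(Browser=Edge | OS=iOS) = 0.069/0.149 = 0.4631.
Difference = -0.236.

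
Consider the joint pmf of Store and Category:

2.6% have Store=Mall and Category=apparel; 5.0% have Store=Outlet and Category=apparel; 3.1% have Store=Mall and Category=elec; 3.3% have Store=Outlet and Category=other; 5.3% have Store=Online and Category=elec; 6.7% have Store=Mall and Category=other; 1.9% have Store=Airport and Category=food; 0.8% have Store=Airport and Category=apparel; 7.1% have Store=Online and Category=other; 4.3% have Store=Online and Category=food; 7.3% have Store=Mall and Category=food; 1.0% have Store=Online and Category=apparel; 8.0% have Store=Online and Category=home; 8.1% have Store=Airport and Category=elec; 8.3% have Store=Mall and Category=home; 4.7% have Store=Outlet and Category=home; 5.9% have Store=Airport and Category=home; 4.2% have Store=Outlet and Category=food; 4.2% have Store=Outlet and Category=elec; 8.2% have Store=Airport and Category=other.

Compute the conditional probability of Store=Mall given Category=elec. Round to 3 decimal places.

0.150

P(Category=elec) = 0.031 + 0.081 + 0.042 + 0.053 = 0.207.
P(Store=Mall | Category=elec) = 0.031/0.207 = 0.150.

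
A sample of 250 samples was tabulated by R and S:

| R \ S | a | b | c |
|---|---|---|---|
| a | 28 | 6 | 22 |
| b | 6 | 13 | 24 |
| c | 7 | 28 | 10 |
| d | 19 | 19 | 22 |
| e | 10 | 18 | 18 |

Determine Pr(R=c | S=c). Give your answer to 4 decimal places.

0.1042

Total with S=c: 22 + 24 + 10 + 22 + 18 = 96.
P(R=c | S=c) = 10/96 = 0.1042.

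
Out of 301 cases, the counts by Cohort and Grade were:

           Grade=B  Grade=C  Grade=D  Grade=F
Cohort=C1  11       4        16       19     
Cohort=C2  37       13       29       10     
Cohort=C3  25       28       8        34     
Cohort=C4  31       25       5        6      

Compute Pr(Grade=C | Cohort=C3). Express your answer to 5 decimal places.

0.29474

Total with Cohort=C3: 25 + 28 + 8 + 34 = 95.
P(Grade=C | Cohort=C3) = 28/95 = 0.29474.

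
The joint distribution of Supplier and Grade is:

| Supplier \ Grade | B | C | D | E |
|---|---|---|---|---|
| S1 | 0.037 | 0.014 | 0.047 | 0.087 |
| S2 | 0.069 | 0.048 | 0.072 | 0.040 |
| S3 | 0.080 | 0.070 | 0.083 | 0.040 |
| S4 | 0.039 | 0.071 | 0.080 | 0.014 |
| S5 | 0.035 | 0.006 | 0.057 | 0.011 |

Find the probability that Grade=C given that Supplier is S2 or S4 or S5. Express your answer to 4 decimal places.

P(Supplier=S2) = 0.069 + 0.048 + 0.072 + 0.040 = 0.229.
P(Supplier=S4) = 0.039 + 0.071 + 0.080 + 0.014 = 0.204.
P(Supplier=S5) = 0.035 + 0.006 + 0.057 + 0.011 = 0.109.
P(Supplier ∈ {S2, S4, S5}) = 0.229 + 0.204 + 0.109 = 0.542; P(Grade=C, Supplier ∈ {S2, S4, S5}) = 0.048 + 0.071 + 0.006 = 0.125.
P(Grade=C | Supplier ∈ {S2, S4, S5}) = 0.125/0.542 = 0.2306.

0.2306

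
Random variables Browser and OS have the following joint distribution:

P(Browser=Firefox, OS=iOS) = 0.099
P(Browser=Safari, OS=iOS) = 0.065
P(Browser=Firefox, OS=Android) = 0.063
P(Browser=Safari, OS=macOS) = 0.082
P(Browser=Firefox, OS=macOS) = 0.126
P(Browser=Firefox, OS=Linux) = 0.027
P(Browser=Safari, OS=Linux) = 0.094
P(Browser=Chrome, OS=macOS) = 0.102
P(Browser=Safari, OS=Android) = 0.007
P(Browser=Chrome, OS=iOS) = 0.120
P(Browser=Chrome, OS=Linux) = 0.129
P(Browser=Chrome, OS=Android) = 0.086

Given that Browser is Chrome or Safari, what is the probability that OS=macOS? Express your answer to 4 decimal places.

0.2686

P(Browser=Chrome) = 0.102 + 0.129 + 0.120 + 0.086 = 0.437.
P(Browser=Safari) = 0.082 + 0.094 + 0.065 + 0.007 = 0.248.
P(Browser ∈ {Chrome, Safari}) = 0.437 + 0.248 = 0.685; P(OS=macOS, Browser ∈ {Chrome, Safari}) = 0.102 + 0.082 = 0.184.
P(OS=macOS | Browser ∈ {Chrome, Safari}) = 0.184/0.685 = 0.2686.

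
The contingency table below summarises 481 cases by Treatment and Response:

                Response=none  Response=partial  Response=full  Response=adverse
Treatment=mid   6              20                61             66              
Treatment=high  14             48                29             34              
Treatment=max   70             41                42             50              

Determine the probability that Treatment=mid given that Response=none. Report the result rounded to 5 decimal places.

Total with Response=none: 6 + 14 + 70 = 90.
P(Treatment=mid | Response=none) = 6/90 = 0.06667.

0.06667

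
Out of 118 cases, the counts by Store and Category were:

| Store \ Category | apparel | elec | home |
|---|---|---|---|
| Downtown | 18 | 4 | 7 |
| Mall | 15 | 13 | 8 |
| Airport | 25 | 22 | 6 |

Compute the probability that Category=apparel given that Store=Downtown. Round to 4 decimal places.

0.6207

Total with Store=Downtown: 18 + 4 + 7 = 29.
P(Category=apparel | Store=Downtown) = 18/29 = 0.6207.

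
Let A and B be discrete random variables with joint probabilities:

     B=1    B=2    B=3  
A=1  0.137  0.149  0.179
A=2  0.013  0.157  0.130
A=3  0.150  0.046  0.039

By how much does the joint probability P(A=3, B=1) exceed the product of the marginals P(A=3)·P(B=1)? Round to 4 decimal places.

0.0795

P(A=3) = 0.150 + 0.046 + 0.039 = 0.235.
P(B=1) = 0.137 + 0.013 + 0.150 = 0.300.
P(A=3, B=1) − P(A=3)P(B=1) = 0.150 − 0.235×0.300 = 0.0795.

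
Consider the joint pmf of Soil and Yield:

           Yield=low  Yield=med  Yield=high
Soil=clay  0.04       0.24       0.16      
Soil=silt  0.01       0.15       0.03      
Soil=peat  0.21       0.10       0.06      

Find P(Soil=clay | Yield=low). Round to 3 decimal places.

P(Yield=low) = 0.04 + 0.01 + 0.21 = 0.26.
P(Soil=clay | Yield=low) = 0.04/0.26 = 0.154.

0.154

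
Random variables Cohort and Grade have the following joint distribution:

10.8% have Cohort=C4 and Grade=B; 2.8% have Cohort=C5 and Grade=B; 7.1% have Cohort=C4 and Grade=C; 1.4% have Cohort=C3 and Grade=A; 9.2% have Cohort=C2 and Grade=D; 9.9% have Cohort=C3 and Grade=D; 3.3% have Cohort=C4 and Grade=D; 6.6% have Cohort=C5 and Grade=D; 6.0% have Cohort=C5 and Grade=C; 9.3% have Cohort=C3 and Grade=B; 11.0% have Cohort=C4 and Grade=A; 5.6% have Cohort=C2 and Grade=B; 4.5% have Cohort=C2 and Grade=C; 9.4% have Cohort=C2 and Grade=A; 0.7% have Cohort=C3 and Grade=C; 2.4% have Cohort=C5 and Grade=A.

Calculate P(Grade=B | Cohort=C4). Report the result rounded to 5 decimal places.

0.33540

P(Cohort=C4) = 0.110 + 0.108 + 0.071 + 0.033 = 0.322.
P(Grade=B | Cohort=C4) = 0.108/0.322 = 0.33540.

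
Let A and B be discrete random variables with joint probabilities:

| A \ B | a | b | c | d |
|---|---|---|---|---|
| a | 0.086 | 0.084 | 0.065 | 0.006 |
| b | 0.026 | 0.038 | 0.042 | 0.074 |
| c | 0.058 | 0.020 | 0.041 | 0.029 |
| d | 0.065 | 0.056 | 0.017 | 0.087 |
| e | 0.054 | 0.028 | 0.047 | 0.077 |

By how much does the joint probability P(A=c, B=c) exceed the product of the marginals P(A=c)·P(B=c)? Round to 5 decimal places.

0.00962

P(A=c) = 0.058 + 0.020 + 0.041 + 0.029 = 0.148.
P(B=c) = 0.065 + 0.042 + 0.041 + 0.017 + 0.047 = 0.212.
P(A=c, B=c) − P(A=c)P(B=c) = 0.041 − 0.148×0.212 = 0.00962.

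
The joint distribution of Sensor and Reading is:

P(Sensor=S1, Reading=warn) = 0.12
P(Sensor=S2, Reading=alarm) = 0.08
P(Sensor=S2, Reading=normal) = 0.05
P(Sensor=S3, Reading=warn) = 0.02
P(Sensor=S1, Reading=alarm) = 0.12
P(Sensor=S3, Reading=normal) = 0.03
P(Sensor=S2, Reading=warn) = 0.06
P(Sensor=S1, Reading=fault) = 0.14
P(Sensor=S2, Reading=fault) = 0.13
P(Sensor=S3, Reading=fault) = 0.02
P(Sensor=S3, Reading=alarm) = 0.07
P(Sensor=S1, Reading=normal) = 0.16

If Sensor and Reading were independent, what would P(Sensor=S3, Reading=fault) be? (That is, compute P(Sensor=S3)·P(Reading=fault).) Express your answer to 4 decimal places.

P(Sensor=S3) = 0.03 + 0.02 + 0.07 + 0.02 = 0.14.
P(Reading=fault) = 0.14 + 0.13 + 0.02 = 0.29.
Product: 0.14 × 0.29 = 0.0406.

0.0406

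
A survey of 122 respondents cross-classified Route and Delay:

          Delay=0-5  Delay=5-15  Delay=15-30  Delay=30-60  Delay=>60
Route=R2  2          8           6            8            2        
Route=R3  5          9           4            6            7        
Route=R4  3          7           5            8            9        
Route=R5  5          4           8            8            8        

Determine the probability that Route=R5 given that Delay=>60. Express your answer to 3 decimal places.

0.308

Total with Delay=>60: 2 + 7 + 9 + 8 = 26.
P(Route=R5 | Delay=>60) = 8/26 = 0.308.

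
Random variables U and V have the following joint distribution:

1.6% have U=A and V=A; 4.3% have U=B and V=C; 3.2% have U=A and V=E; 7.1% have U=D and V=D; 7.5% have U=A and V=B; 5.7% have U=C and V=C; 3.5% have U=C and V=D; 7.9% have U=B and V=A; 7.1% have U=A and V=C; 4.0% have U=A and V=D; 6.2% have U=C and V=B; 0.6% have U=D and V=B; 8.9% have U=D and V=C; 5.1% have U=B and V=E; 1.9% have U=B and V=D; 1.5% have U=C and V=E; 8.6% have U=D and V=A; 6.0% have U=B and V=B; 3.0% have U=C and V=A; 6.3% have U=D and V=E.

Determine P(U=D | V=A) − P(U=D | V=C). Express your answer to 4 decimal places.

P(V=A) = 0.016 + 0.079 + 0.030 + 0.086 = 0.211; P(U=D | V=A) = 0.086/0.211 = 0.40758.
P(V=C) = 0.071 + 0.043 + 0.057 + 0.089 = 0.260; P(U=D | V=C) = 0.089/0.260 = 0.34231.
Difference = 0.0653.

0.0653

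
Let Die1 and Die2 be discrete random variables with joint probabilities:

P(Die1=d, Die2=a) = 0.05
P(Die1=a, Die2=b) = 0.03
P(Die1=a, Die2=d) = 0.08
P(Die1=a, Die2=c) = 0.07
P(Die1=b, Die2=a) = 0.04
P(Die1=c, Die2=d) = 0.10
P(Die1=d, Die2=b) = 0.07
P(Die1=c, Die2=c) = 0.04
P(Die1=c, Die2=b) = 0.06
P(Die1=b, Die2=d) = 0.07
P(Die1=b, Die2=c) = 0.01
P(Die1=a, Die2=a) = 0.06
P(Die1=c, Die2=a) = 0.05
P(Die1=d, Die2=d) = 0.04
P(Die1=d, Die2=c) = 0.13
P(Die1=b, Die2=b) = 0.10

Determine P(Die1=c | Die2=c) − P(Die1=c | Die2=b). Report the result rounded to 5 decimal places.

-0.07077

P(Die2=c) = 0.07 + 0.01 + 0.04 + 0.13 = 0.25; P(Die1=c | Die2=c) = 0.04/0.25 = 0.160000.
P(Die2=b) = 0.03 + 0.10 + 0.06 + 0.07 = 0.26; P(Die1=c | Die2=b) = 0.06/0.26 = 0.230769.
Difference = -0.07077.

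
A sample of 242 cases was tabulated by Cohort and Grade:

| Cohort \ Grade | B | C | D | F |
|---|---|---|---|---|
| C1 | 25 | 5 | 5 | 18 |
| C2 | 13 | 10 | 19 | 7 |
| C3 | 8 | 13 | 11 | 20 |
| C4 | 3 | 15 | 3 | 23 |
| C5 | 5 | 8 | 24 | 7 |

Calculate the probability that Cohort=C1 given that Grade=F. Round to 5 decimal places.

Total with Grade=F: 18 + 7 + 20 + 23 + 7 = 75.
P(Cohort=C1 | Grade=F) = 18/75 = 0.24000.

0.24000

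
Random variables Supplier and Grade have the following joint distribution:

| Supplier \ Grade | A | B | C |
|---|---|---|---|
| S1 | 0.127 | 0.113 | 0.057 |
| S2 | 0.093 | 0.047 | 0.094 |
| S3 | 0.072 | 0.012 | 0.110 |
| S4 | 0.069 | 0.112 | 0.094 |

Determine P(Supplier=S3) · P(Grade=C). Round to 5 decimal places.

0.06887

P(Supplier=S3) = 0.072 + 0.012 + 0.110 = 0.194.
P(Grade=C) = 0.057 + 0.094 + 0.110 + 0.094 = 0.355.
Product: 0.194 × 0.355 = 0.06887.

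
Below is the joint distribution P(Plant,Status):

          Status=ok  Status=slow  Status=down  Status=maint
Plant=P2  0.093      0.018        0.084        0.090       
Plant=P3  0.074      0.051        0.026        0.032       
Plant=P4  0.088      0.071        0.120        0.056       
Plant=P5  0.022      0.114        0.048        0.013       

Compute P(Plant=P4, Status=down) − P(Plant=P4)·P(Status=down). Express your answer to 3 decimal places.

0.027

P(Plant=P4) = 0.088 + 0.071 + 0.120 + 0.056 = 0.335.
P(Status=down) = 0.084 + 0.026 + 0.120 + 0.048 = 0.278.
P(Plant=P4, Status=down) − P(Plant=P4)P(Status=down) = 0.120 − 0.335×0.278 = 0.027.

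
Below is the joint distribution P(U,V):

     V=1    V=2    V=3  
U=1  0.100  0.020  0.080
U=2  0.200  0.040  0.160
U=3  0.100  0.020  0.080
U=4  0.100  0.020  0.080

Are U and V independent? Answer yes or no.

Every cell satisfies P(U,V) = P(U)·P(V). For instance P(U=4) = 0.200, P(V=1) = 0.500, and 0.200×0.500 = 0.100 matches the joint entry. So U and V are independent.

yes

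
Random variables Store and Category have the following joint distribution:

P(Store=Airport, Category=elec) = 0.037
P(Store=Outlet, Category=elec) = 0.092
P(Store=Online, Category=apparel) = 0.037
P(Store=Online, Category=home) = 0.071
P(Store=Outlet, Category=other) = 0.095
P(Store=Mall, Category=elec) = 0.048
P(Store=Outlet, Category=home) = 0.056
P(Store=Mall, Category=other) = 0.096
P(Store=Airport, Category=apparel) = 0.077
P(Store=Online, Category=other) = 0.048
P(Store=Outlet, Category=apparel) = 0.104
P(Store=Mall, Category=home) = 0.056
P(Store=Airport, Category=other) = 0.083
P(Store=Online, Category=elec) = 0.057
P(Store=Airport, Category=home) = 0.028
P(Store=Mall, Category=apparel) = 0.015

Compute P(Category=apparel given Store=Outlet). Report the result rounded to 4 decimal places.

P(Store=Outlet) = 0.104 + 0.092 + 0.056 + 0.095 = 0.347.
P(Category=apparel | Store=Outlet) = 0.104/0.347 = 0.2997.

0.2997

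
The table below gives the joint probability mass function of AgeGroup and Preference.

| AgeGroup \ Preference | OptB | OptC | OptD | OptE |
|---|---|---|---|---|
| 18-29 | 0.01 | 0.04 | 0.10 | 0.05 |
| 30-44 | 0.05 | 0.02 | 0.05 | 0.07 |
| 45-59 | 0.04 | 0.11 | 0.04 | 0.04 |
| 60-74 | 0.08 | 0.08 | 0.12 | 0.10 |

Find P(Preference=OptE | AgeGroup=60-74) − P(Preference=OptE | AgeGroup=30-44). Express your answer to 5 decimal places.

P(AgeGroup=60-74) = 0.08 + 0.08 + 0.12 + 0.10 = 0.38; P(Preference=OptE | AgeGroup=60-74) = 0.10/0.38 = 0.263158.
P(AgeGroup=30-44) = 0.05 + 0.02 + 0.05 + 0.07 = 0.19; P(Preference=OptE | AgeGroup=30-44) = 0.07/0.19 = 0.368421.
Difference = -0.10526.

-0.10526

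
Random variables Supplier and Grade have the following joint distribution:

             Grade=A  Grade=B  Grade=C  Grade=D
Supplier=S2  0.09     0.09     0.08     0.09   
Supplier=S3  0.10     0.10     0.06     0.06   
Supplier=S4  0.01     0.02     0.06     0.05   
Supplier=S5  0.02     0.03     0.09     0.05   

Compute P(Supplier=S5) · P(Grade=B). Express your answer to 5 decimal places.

P(Supplier=S5) = 0.02 + 0.03 + 0.09 + 0.05 = 0.19.
P(Grade=B) = 0.09 + 0.10 + 0.02 + 0.03 = 0.24.
Product: 0.19 × 0.24 = 0.04560.

0.04560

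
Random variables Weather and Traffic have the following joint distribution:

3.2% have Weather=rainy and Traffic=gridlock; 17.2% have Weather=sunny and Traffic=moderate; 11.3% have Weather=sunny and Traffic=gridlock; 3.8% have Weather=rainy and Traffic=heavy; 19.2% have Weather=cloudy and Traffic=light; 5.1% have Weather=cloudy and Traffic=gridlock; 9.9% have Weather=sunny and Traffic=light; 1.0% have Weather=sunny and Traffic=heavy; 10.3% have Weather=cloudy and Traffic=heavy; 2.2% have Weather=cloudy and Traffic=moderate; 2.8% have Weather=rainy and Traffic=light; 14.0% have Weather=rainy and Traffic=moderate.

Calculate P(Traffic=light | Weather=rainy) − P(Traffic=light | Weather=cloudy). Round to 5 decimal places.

-0.40409

P(Weather=rainy) = 0.028 + 0.140 + 0.038 + 0.032 = 0.238; P(Traffic=light | Weather=rainy) = 0.028/0.238 = 0.117647.
P(Weather=cloudy) = 0.192 + 0.022 + 0.103 + 0.051 = 0.368; P(Traffic=light | Weather=cloudy) = 0.192/0.368 = 0.521739.
Difference = -0.40409.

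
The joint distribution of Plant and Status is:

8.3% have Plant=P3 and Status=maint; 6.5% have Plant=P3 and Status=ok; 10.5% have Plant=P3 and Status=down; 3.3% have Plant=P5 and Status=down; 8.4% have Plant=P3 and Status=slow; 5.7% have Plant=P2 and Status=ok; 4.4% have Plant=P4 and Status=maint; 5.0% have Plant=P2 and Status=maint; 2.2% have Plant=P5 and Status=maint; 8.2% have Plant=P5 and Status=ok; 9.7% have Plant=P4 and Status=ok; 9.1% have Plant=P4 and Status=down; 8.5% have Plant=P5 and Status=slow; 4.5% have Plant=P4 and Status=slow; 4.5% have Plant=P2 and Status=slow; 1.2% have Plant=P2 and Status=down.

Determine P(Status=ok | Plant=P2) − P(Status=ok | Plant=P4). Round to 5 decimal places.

P(Plant=P2) = 0.057 + 0.045 + 0.012 + 0.050 = 0.164; P(Status=ok | Plant=P2) = 0.057/0.164 = 0.347561.
P(Plant=P4) = 0.097 + 0.045 + 0.091 + 0.044 = 0.277; P(Status=ok | Plant=P4) = 0.097/0.277 = 0.350181.
Difference = -0.00262.

-0.00262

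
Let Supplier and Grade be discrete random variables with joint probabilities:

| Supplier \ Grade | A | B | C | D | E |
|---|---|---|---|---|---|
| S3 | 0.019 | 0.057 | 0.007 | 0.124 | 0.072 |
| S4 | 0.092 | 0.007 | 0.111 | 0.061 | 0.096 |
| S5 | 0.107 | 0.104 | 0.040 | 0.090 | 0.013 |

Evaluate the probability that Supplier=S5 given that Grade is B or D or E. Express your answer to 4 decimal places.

0.3317

P(Grade=B) = 0.057 + 0.007 + 0.104 = 0.168.
P(Grade=D) = 0.124 + 0.061 + 0.090 = 0.275.
P(Grade=E) = 0.072 + 0.096 + 0.013 = 0.181.
P(Grade ∈ {B, D, E}) = 0.168 + 0.275 + 0.181 = 0.624; P(Supplier=S5, Grade ∈ {B, D, E}) = 0.104 + 0.090 + 0.013 = 0.207.
P(Supplier=S5 | Grade ∈ {B, D, E}) = 0.207/0.624 = 0.3317.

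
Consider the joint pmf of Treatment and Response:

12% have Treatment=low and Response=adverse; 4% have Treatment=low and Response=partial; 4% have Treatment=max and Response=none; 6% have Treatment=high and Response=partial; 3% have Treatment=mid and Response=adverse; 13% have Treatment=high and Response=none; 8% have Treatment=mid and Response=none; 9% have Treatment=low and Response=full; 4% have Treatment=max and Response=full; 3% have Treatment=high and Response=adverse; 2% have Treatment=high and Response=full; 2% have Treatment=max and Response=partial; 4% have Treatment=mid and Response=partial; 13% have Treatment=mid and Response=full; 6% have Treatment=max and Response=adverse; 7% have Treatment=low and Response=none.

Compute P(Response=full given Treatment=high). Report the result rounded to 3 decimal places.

P(Treatment=high) = 0.13 + 0.06 + 0.02 + 0.03 = 0.24.
P(Response=full | Treatment=high) = 0.02/0.24 = 0.083.

0.083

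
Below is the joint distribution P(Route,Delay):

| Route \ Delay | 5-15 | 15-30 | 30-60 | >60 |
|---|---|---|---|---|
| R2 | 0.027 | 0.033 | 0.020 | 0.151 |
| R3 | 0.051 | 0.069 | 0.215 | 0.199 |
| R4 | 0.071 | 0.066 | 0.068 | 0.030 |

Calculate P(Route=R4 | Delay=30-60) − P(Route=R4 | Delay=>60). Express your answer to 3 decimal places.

P(Delay=30-60) = 0.020 + 0.215 + 0.068 = 0.303; P(Route=R4 | Delay=30-60) = 0.068/0.303 = 0.2244.
P(Delay=>60) = 0.151 + 0.199 + 0.030 = 0.380; P(Route=R4 | Delay=>60) = 0.030/0.380 = 0.0789.
Difference = 0.145.

0.145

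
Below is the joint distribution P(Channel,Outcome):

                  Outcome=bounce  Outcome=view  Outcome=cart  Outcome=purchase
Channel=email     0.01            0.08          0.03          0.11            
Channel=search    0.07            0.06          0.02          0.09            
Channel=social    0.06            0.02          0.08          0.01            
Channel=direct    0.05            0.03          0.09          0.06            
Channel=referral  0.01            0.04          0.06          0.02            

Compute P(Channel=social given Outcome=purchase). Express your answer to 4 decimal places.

0.0345

P(Outcome=purchase) = 0.11 + 0.09 + 0.01 + 0.06 + 0.02 = 0.29.
P(Channel=social | Outcome=purchase) = 0.01/0.29 = 0.0345.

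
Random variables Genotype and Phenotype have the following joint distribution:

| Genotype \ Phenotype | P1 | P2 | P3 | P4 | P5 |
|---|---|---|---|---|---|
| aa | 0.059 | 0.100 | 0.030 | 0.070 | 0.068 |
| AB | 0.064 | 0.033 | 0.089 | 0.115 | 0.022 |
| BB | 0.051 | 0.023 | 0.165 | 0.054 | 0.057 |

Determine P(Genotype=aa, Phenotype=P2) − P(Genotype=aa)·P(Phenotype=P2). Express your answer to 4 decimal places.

0.0490

P(Genotype=aa) = 0.059 + 0.100 + 0.030 + 0.070 + 0.068 = 0.327.
P(Phenotype=P2) = 0.100 + 0.033 + 0.023 = 0.156.
P(Genotype=aa, Phenotype=P2) − P(Genotype=aa)P(Phenotype=P2) = 0.100 − 0.327×0.156 = 0.0490.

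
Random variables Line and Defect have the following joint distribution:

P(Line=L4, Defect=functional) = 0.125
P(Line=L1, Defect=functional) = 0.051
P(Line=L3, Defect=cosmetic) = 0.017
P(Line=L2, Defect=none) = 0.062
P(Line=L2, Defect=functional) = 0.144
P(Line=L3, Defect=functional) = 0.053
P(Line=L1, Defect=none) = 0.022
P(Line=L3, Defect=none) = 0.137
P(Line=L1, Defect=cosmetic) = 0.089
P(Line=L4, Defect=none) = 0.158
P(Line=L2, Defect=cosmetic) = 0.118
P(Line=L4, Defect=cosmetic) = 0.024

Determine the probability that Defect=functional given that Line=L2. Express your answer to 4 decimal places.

0.4444

P(Line=L2) = 0.062 + 0.118 + 0.144 = 0.324.
P(Defect=functional | Line=L2) = 0.144/0.324 = 0.4444.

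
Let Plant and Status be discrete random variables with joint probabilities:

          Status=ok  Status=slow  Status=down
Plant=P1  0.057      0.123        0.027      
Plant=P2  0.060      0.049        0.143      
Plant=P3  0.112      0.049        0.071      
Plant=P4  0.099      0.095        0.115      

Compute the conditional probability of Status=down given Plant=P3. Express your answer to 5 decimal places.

0.30603

P(Plant=P3) = 0.112 + 0.049 + 0.071 = 0.232.
P(Status=down | Plant=P3) = 0.071/0.232 = 0.30603.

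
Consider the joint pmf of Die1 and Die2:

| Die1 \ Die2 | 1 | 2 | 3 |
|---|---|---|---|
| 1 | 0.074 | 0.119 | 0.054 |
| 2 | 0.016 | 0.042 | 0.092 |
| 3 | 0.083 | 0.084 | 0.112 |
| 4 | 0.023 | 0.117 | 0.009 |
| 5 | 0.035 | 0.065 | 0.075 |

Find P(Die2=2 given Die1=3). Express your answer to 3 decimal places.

0.301

P(Die1=3) = 0.083 + 0.084 + 0.112 = 0.279.
P(Die2=2 | Die1=3) = 0.084/0.279 = 0.301.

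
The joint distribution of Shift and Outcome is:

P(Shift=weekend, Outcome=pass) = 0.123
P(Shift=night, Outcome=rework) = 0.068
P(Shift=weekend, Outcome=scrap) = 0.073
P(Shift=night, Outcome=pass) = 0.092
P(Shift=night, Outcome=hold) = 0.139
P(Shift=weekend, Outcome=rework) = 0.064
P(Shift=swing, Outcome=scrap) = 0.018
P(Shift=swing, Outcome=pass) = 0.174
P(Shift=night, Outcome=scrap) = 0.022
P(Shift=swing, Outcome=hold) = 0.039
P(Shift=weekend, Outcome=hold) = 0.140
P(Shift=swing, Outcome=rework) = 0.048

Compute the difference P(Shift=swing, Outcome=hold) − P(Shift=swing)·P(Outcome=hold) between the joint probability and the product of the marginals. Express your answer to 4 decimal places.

P(Shift=swing) = 0.174 + 0.048 + 0.018 + 0.039 = 0.279.
P(Outcome=hold) = 0.039 + 0.139 + 0.140 = 0.318.
P(Shift=swing, Outcome=hold) − P(Shift=swing)P(Outcome=hold) = 0.039 − 0.279×0.318 = -0.0497.

-0.0497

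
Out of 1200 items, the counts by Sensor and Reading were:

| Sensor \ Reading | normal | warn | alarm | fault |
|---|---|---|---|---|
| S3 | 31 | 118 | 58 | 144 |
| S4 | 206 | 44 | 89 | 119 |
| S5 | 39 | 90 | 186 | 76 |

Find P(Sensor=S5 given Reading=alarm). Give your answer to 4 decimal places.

0.5586

Total with Reading=alarm: 58 + 89 + 186 = 333.
P(Sensor=S5 | Reading=alarm) = 186/333 = 0.5586.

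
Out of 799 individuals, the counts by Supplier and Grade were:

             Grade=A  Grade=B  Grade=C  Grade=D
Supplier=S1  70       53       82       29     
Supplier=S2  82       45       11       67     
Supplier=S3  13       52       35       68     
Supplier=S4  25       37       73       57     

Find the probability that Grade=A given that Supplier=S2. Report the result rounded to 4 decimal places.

0.4000

Total with Supplier=S2: 82 + 45 + 11 + 67 = 205.
P(Grade=A | Supplier=S2) = 82/205 = 0.4000.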